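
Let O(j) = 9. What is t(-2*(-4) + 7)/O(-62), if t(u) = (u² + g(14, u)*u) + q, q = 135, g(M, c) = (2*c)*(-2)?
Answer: -60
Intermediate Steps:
g(M, c) = -4*c
t(u) = 135 - 3*u² (t(u) = (u² + (-4*u)*u) + 135 = (u² - 4*u²) + 135 = -3*u² + 135 = 135 - 3*u²)
t(-2*(-4) + 7)/O(-62) = (135 - 3*(-2*(-4) + 7)²)/9 = (135 - 3*(8 + 7)²)*(⅑) = (135 - 3*15²)*(⅑) = (135 - 3*225)*(⅑) = (135 - 675)*(⅑) = -540*⅑ = -60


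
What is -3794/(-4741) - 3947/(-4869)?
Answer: 37185713/23083929 ≈ 1.6109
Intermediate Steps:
-3794/(-4741) - 3947/(-4869) = -3794*(-1/4741) - 3947*(-1/4869) = 3794/4741 + 3947/4869 = 37185713/23083929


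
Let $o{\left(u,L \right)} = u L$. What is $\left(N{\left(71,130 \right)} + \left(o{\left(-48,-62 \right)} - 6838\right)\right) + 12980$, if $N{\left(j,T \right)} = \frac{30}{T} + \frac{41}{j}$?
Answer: $\frac{8416660}{923} \approx 9118.8$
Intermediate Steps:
$o{\left(u,L \right)} = L u$
$\left(N{\left(71,130 \right)} + \left(o{\left(-48,-62 \right)} - 6838\right)\right) + 12980 = \left(\left(\frac{30}{130} + \frac{41}{71}\right) - 3862\right) + 12980 = \left(\left(30 \cdot \frac{1}{130} + 41 \cdot \frac{1}{71}\right) + \left(2976 - 6838\right)\right) + 12980 = \left(\left(\frac{3}{13} + \frac{41}{71}\right) - 3862\right) + 12980 = \left(\frac{746}{923} - 3862\right) + 12980 = - \frac{3563880}{923} + 12980 = \frac{8416660}{923}$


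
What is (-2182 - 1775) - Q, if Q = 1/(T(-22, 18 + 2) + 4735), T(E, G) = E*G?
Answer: -16995316/4295 ≈ -3957.0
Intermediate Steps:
Q = 1/4295 (Q = 1/(-22*(18 + 2) + 4735) = 1/(-22*20 + 4735) = 1/(-440 + 4735) = 1/4295 ≈ 0.00023283)
(-2182 - 1775) - Q = (-2182 - 1775) - 1*1/4295 = -3957 - 1/4295 = -16995316/4295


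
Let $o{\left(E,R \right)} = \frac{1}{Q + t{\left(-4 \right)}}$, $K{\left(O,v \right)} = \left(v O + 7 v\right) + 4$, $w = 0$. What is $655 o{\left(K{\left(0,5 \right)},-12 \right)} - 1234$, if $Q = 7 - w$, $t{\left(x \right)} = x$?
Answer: $- \frac{3047}{3} \approx -1015.7$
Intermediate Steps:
$K{\left(O,v \right)} = 4 + 7 v + O v$ ($K{\left(O,v \right)} = \left(O v + 7 v\right) + 4 = \left(7 v + O v\right) + 4 = 4 + 7 v + O v$)
$Q = 7$ ($Q = 7 - 0 = 7 + 0 = 7$)
$o{\left(E,R \right)} = \frac{1}{3}$ ($o{\left(E,R \right)} = \frac{1}{7 - 4} = \frac{1}{3}$)
$655 o{\left(K{\left(0,5 \right)},-12 \right)} - 1234 = 655 \cdot \frac{1}{3} - 1234 = \frac{655}{3} - 1234 = - \frac{3047}{3}$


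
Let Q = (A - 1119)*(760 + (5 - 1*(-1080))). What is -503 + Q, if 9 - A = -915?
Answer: -360278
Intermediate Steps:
A = 924 (A = 9 - 1*(-915) = 9 + 915 = 924)
Q = -359775 (Q = (924 - 1119)*(760 + (5 - 1*(-1080))) = -195*(760 + (5 + 1080)) = -195*(760 + 1085) = -195*1845 = -359775)
-503 + Q = -503 - 359775 = -360278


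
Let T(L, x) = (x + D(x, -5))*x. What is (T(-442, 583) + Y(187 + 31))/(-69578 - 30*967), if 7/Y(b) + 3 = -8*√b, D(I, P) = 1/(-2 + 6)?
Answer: -18964418161/5498449936 + 2*√218/49093303 ≈ -3.4490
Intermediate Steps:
D(I, P) = ¼ (D(I, P) = 1/4 = ¼)
T(L, x) = x*(¼ + x) (T(L, x) = (x + ¼)*x = (¼ + x)*x = x*(¼ + x))
Y(b) = 7/(-3 - 8*√b)
(T(-442, 583) + Y(187 + 31))/(-69578 - 30*967) = (583*(¼ + 583) - 7/(3 + 8*√(187 + 31)))/(-69578 - 30*967) = (583*(2333/4) - 7/(3 + 8*√218))/(-69578 - 29010) = (1360139/4 - 7/(3 + 8*√218))/(-98588) = (1360139/4 - 7/(3 + 8*√218))*(-1/98588) = -1360139/394352 + 1/(14084*(3 + 8*√218))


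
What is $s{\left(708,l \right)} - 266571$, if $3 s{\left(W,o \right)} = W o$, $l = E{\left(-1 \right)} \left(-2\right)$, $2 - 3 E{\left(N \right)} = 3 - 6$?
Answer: $- \frac{802073}{3} \approx -2.6736 \cdot 10^{5}$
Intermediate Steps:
$E{\left(N \right)} = \frac{5}{3}$ ($E{\left(N \right)} = \frac{2}{3} - \frac{3 - 6}{3} = \frac{2}{3} - -1 = \frac{2}{3} + 1 = \frac{5}{3}$)
$l = - \frac{10}{3}$ ($l = \frac{5}{3} \left(-2\right) = - \frac{10}{3} \approx -3.3333$)
$s{\left(W,o \right)} = \frac{W o}{3}$
$s{\left(708,l \right)} - 266571 = \frac{1}{3} \cdot 708 \left(- \frac{10}{3}\right) - 266571 = - \frac{2360}{3} - 266571 = - \frac{802073}{3}$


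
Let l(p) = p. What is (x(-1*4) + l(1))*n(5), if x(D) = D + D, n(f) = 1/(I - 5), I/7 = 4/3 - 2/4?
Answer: -42/5 ≈ -8.4000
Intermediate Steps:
I = 35/6 (I = 7*(4/3 - 2/4) = 7*(4*(1/3) - 2*1/4) = 7*(4/3 - 1/2) = 7*(5/6) = 35/6 ≈ 5.8333)
n(f) = 6/5 (n(f) = 1/(35/6 - 5) = 1/(5/6) = 6/5)
x(D) = 2*D
(x(-1*4) + l(1))*n(5) = (2*(-1*4) + 1)*(6/5) = (2*(-4) + 1)*(6/5) = (-8 + 1)*(6/5) = -7*6/5 = -42/5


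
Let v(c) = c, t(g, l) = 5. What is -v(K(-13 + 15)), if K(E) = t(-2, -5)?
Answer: -5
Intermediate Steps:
K(E) = 5
-v(K(-13 + 15)) = -1*5 = -5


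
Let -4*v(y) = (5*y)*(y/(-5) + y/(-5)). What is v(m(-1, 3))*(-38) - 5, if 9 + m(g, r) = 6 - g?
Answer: -81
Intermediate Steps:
m(g, r) = -3 - g (m(g, r) = -9 + (6 - g) = -3 - g)
v(y) = y²/2 (v(y) = -5*y*(y/(-5) + y/(-5))/4 = -5*y*(y*(-⅕) + y*(-⅕))/4 = -5*y*(-y/5 - y/5)/4 = -5*y*(-2*y/5)/4 = -(-1)*y²/2 = y²/2)
v(m(-1, 3))*(-38) - 5 = ((-3 - 1*(-1))²/2)*(-38) - 5 = ((-3 + 1)²/2)*(-38) - 5 = ((½)*(-2)²)*(-38) - 5 = ((½)*4)*(-38) - 5 = 2*(-38) - 5 = -76 - 5 = -81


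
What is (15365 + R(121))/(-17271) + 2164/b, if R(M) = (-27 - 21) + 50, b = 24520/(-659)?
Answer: -6251639359/105871230 ≈ -59.049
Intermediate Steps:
b = -24520/659 (b = 24520*(-1/659) = -24520/659 ≈ -37.208)
R(M) = 2 (R(M) = -48 + 50 = 2)
(15365 + R(121))/(-17271) + 2164/b = (15365 + 2)/(-17271) + 2164/(-24520/659) = 15367*(-1/17271) + 2164*(-659/24520) = -15367/17271 - 356519/6130 = -6251639359/105871230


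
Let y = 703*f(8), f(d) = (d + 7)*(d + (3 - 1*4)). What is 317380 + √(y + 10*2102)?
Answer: 317380 + √94835 ≈ 3.1769e+5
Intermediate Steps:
f(d) = (-1 + d)*(7 + d) (f(d) = (7 + d)*(d + (3 - 4)) = (7 + d)*(d - 1) = (7 + d)*(-1 + d) = (-1 + d)*(7 + d))
y = 73815 (y = 703*(-7 + 8² + 6*8) = 703*(-7 + 64 + 48) = 703*105 = 73815)
317380 + √(y + 10*2102) = 317380 + √(73815 + 10*2102) = 317380 + √(73815 + 21020) = 317380 + √94835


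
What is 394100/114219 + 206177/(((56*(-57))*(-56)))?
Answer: 91346447/19841472 ≈ 4.6038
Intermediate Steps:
394100/114219 + 206177/(((56*(-57))*(-56))) = 394100*(1/114219) + 206177/((-3192*(-56))) = 56300/16317 + 206177/178752 = 91346447/19841472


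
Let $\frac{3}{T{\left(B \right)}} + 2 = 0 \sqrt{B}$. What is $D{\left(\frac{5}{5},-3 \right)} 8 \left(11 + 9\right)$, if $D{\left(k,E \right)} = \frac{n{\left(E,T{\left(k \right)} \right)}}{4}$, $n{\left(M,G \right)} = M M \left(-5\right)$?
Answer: $-1800$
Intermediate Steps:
$T{\left(B \right)} = - \frac{3}{2}$ ($T{\left(B \right)} = \frac{3}{-2 + 0 \sqrt{B}} = \frac{3}{-2 + 0} = \frac{3}{-2} = 3 \left(- \frac{1}{2}\right) = - \frac{3}{2}$)
$n{\left(M,G \right)} = - 5 M^{2}$ ($n{\left(M,G \right)} = M^{2} \left(-5\right) = - 5 M^{2}$)
$D{\left(k,E \right)} = - \frac{5 E^{2}}{4}$ ($D{\left(k,E \right)} = \frac{\left(-5\right) E^{2}}{4} = - 5 E^{2} \cdot \frac{1}{4} = - \frac{5 E^{2}}{4}$)
$D{\left(\frac{5}{5},-3 \right)} 8 \left(11 + 9\right) = - \frac{5 \left(-3\right)^{2}}{4} \cdot 8 \left(11 + 9\right) = \left(- \frac{5}{4}\right) 9 \cdot 8 \cdot 20 = \left(- \frac{45}{4}\right) 8 \cdot 20 = \left(-90\right) 20 = -1800$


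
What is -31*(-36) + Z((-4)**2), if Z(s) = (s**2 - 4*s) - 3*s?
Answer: 1260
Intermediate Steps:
Z(s) = s**2 - 7*s
-31*(-36) + Z((-4)**2) = -31*(-36) + (-4)**2*(-7 + (-4)**2) = 1116 + 16*(-7 + 16) = 1116 + 16*9 = 1116 + 144 = 1260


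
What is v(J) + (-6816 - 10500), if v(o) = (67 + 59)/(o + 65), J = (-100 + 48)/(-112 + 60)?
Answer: -190455/11 ≈ -17314.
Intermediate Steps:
J = 1 (J = -52/(-52) = -52*(-1/52) = 1)
v(o) = 126/(65 + o)
v(J) + (-6816 - 10500) = 126/(65 + 1) + (-6816 - 10500) = 126/66 - 17316 = 126*(1/66) - 17316 = 21/11 - 17316 = -190455/11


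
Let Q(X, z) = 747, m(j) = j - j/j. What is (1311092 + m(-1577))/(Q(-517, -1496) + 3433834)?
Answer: 1309514/3434581 ≈ 0.38127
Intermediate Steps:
m(j) = -1 + j (m(j) = j - 1*1 = j - 1 = -1 + j)
(1311092 + m(-1577))/(Q(-517, -1496) + 3433834) = (1311092 + (-1 - 1577))/(747 + 3433834) = (1311092 - 1578)/3434581 = 1309514*(1/3434581) = 1309514/3434581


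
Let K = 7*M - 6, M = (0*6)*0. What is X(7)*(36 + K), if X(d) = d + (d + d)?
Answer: 630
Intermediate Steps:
M = 0 (M = 0*0 = 0)
X(d) = 3*d (X(d) = d + 2*d = 3*d)
K = -6 (K = 7*0 - 6 = 0 - 6 = -6)
X(7)*(36 + K) = (3*7)*(36 - 6) = 21*30 = 630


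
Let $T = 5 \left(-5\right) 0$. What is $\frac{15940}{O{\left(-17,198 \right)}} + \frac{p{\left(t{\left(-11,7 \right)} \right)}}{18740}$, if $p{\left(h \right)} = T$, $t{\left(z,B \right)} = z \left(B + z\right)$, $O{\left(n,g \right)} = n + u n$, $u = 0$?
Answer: $- \frac{15940}{17} \approx -937.65$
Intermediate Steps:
$O{\left(n,g \right)} = n$ ($O{\left(n,g \right)} = n + 0 n = n + 0 = n$)
$T = 0$ ($T = \left(-25\right) 0 = 0$)
$p{\left(h \right)} = 0$
$\frac{15940}{O{\left(-17,198 \right)}} + \frac{p{\left(t{\left(-11,7 \right)} \right)}}{18740} = \frac{15940}{-17} + \frac{0}{18740} = 15940 \left(- \frac{1}{17}\right) + 0 \cdot \frac{1}{18740} = - \frac{15940}{17} + 0 = - \frac{15940}{17}$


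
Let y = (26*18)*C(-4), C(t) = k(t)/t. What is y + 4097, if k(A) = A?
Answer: 4565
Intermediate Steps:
C(t) = 1 (C(t) = t/t = 1)
y = 468 (y = (26*18)*1 = 468*1 = 468)
y + 4097 = 468 + 4097 = 4565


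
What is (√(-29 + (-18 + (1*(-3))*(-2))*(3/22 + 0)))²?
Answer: -337/11 ≈ -30.636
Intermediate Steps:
(√(-29 + (-18 + (1*(-3))*(-2))*(3/22 + 0)))² = (√(-29 + (-18 - 3*(-2))*(3*(1/22) + 0)))² = (√(-29 + (-18 + 6)*(3/22 + 0)))² = (√(-29 - 12*3/22))² = (√(-29 - 18/11))² = (√(-337/11))² = (I*√3707/11)² = -337/11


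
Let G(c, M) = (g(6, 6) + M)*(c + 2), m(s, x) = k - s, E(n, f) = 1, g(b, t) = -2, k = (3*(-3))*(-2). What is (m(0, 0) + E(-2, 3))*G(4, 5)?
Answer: 342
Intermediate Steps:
k = 18 (k = -9*(-2) = 18)
m(s, x) = 18 - s
G(c, M) = (-2 + M)*(2 + c) (G(c, M) = (-2 + M)*(c + 2) = (-2 + M)*(2 + c))
(m(0, 0) + E(-2, 3))*G(4, 5) = ((18 - 1*0) + 1)*(-4 - 2*4 + 2*5 + 5*4) = ((18 + 0) + 1)*(-4 - 8 + 10 + 20) = (18 + 1)*18 = 19*18 = 342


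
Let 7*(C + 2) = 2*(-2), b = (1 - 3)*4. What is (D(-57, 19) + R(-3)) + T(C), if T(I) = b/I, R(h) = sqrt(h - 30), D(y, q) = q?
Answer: 199/9 + I*sqrt(33) ≈ 22.111 + 5.7446*I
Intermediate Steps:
b = -8 (b = -2*4 = -8)
R(h) = sqrt(-30 + h)
C = -18/7 (C = -2 + (2*(-2))/7 = -2 + (1/7)*(-4) = -2 - 4/7 = -18/7 ≈ -2.5714)
T(I) = -8/I
(D(-57, 19) + R(-3)) + T(C) = (19 + sqrt(-30 - 3)) - 8/(-18/7) = (19 + sqrt(-33)) - 8*(-7/18) = (19 + I*sqrt(33)) + 28/9 = 199/9 + I*sqrt(33)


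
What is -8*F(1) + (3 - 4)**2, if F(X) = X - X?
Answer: 1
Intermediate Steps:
F(X) = 0
-8*F(1) + (3 - 4)**2 = -8*0 + (3 - 4)**2 = 0 + (-1)**2 = 0 + 1 = 1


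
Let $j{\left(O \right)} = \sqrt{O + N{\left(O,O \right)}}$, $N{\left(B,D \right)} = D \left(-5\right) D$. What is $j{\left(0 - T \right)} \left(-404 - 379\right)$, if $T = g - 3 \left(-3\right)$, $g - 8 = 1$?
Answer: $- 2349 i \sqrt{182} \approx - 31690.0 i$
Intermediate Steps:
$g = 9$ ($g = 8 + 1 = 9$)
$N{\left(B,D \right)} = - 5 D^{2}$ ($N{\left(B,D \right)} = - 5 D D = - 5 D^{2}$)
$T = 18$ ($T = 9 - 3 \left(-3\right) = 9 - -9 = 9 + 9 = 18$)
$j{\left(O \right)} = \sqrt{O - 5 O^{2}}$
$j{\left(0 - T \right)} \left(-404 - 379\right) = \sqrt{\left(0 - 18\right) \left(1 - 5 \left(0 - 18\right)\right)} \left(-404 - 379\right) = \sqrt{\left(0 - 18\right) \left(1 - 5 \left(0 - 18\right)\right)} \left(-783\right) = \sqrt{- 18 \left(1 - -90\right)} \left(-783\right) = \sqrt{- 18 \left(1 + 90\right)} \left(-783\right) = \sqrt{\left(-18\right) 91} \left(-783\right) = \sqrt{-1638} \left(-783\right) = 3 i \sqrt{182} \left(-783\right) = - 2349 i \sqrt{182}$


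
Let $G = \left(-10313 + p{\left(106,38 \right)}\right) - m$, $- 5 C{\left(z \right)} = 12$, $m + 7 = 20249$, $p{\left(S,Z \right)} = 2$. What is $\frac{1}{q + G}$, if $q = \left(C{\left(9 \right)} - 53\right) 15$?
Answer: $- \frac{1}{31384} \approx -3.1863 \cdot 10^{-5}$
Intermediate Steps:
$m = 20242$ ($m = -7 + 20249 = 20242$)
$C{\left(z \right)} = - \frac{12}{5}$ ($C{\left(z \right)} = \left(- \frac{1}{5}\right) 12 = - \frac{12}{5}$)
$q = -831$ ($q = \left(- \frac{12}{5} - 53\right) 15 = \left(- \frac{277}{5}\right) 15 = -831$)
$G = -30553$ ($G = \left(-10313 + 2\right) - 20242 = -10311 - 20242 = -30553$)
$\frac{1}{q + G} = \frac{1}{-831 - 30553} = \frac{1}{-31384} = - \frac{1}{31384}$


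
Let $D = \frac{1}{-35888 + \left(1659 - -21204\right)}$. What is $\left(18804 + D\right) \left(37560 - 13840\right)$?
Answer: $\frac{1161910437656}{2605} \approx 4.4603 \cdot 10^{8}$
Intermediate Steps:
$D = - \frac{1}{13025}$ ($D = \frac{1}{-35888 + \left(1659 + 21204\right)} = \frac{1}{-35888 + 22863} = \frac{1}{-13025} = - \frac{1}{13025} \approx -7.6775 \cdot 10^{-5}$)
$\left(18804 + D\right) \left(37560 - 13840\right) = \left(18804 - \frac{1}{13025}\right) \left(37560 - 13840\right) = \frac{244922099}{13025} \cdot 23720 = \frac{1161910437656}{2605}$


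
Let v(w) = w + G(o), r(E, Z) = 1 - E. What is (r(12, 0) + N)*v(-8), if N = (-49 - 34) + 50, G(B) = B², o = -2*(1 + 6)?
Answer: -8272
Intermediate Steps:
o = -14 (o = -2*7 = -14)
N = -33 (N = -83 + 50 = -33)
v(w) = 196 + w (v(w) = w + (-14)² = w + 196 = 196 + w)
(r(12, 0) + N)*v(-8) = ((1 - 1*12) - 33)*(196 - 8) = ((1 - 12) - 33)*188 = (-11 - 33)*188 = -44*188 = -8272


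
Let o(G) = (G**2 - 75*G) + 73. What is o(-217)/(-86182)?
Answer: -63437/86182 ≈ -0.73608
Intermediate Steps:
o(G) = 73 + G**2 - 75*G
o(-217)/(-86182) = (73 + (-217)**2 - 75*(-217))/(-86182) = (73 + 47089 + 16275)*(-1/86182) = 63437*(-1/86182) = -63437/86182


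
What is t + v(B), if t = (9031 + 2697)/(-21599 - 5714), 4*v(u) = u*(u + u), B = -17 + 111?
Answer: 120657106/27313 ≈ 4417.6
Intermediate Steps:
B = 94
v(u) = u²/2 (v(u) = (u*(u + u))/4 = (u*(2*u))/4 = (2*u²)/4 = u²/2)
t = -11728/27313 (t = 11728/(-27313) = 11728*(-1/27313) = -11728/27313 ≈ -0.42939)
t + v(B) = -11728/27313 + (½)*94² = -11728/27313 + (½)*8836 = -11728/27313 + 4418 = 120657106/27313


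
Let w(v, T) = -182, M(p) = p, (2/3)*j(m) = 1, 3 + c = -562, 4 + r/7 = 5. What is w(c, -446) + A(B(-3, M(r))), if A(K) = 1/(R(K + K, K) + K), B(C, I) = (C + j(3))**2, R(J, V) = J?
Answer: -4910/27 ≈ -181.85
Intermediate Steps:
r = 7 (r = -28 + 7*5 = -28 + 35 = 7)
c = -565 (c = -3 - 562 = -565)
j(m) = 3/2 (j(m) = (3/2)*1 = 3/2)
B(C, I) = (3/2 + C)**2 (B(C, I) = (C + 3/2)**2 = (3/2 + C)**2)
A(K) = 1/(3*K) (A(K) = 1/((K + K) + K) = 1/(2*K + K) = 1/(3*K))
w(c, -446) + A(B(-3, M(r))) = -182 + 1/(3*(((3 + 2*(-3))**2/4))) = -182 + 1/(3*(((3 - 6)**2/4))) = -182 + 1/(3*(((1/4)*(-3)**2))) = -182 + 1/(3*(((1/4)*9))) = -182 + 1/(3*(9/4)) = -182 + (1/3)*(4/9) = -182 + 4/27 = -4910/27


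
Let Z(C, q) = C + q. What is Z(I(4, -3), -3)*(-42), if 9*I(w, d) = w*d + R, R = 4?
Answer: 490/3 ≈ 163.33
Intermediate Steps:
I(w, d) = 4/9 + d*w/9 (I(w, d) = (w*d + 4)/9 = (d*w + 4)/9 = (4 + d*w)/9 = 4/9 + d*w/9)
Z(I(4, -3), -3)*(-42) = ((4/9 + (1/9)*(-3)*4) - 3)*(-42) = ((4/9 - 4/3) - 3)*(-42) = (-8/9 - 3)*(-42) = -35/9*(-42) = 490/3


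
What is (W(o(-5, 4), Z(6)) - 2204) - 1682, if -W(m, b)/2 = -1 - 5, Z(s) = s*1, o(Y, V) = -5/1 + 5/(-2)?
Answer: -3874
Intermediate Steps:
o(Y, V) = -15/2 (o(Y, V) = -5*1 + 5*(-1/2) = -5 - 5/2 = -15/2)
Z(s) = s
W(m, b) = 12 (W(m, b) = -2*(-1 - 5) = -2*(-6) = 12)
(W(o(-5, 4), Z(6)) - 2204) - 1682 = (12 - 2204) - 1682 = -2192 - 1682 = -3874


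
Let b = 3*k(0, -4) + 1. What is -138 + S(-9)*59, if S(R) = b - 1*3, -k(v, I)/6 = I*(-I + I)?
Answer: -256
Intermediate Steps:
k(v, I) = 0 (k(v, I) = -6*I*(-I + I) = -6*I*0 = -6*0 = 0)
b = 1 (b = 3*0 + 1 = 0 + 1 = 1)
S(R) = -2 (S(R) = 1 - 1*3 = 1 - 3 = -2)
-138 + S(-9)*59 = -138 - 2*59 = -138 - 118 = -256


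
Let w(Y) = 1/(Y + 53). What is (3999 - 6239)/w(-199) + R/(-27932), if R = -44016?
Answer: 2283731324/6983 ≈ 3.2704e+5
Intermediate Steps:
w(Y) = 1/(53 + Y)
(3999 - 6239)/w(-199) + R/(-27932) = (3999 - 6239)/(1/(53 - 199)) - 44016/(-27932) = -2240/(1/(-146)) - 44016*(-1/27932) = -2240/(-1/146) + 11004/6983 = -2240*(-146) + 11004/6983 = 327040 + 11004/6983 = 2283731324/6983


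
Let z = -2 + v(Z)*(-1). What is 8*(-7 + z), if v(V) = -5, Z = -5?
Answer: -32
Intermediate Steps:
z = 3 (z = -2 - 5*(-1) = -2 + 5 = 3)
8*(-7 + z) = 8*(-7 + 3) = 8*(-4) = -32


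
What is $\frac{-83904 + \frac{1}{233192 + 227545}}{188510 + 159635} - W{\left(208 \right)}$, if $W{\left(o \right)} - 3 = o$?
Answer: $- \frac{4840535765966}{22914754695} \approx -211.24$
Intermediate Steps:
$W{\left(o \right)} = 3 + o$
$\frac{-83904 + \frac{1}{233192 + 227545}}{188510 + 159635} - W{\left(208 \right)} = \frac{-83904 + \frac{1}{233192 + 227545}}{188510 + 159635} - \left(3 + 208\right) = \frac{-83904 + \frac{1}{460737}}{348145} - 211 = \left(-83904 + \frac{1}{460737}\right) \frac{1}{348145} - 211 = \left(- \frac{38657677247}{460737}\right) \frac{1}{348145} - 211 = - \frac{5522525321}{22914754695} - 211 = - \frac{4840535765966}{22914754695}$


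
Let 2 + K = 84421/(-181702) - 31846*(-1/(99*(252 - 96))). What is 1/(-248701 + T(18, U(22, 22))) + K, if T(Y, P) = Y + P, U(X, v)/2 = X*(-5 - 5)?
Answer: -11726828636203/29128765817151 ≈ -0.40259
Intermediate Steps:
U(X, v) = -20*X (U(X, v) = 2*(X*(-5 - 5)) = 2*(X*(-10)) = 2*(-10*X) = -20*X)
T(Y, P) = P + Y
K = -141215926/350775711 (K = -2 + (84421/(-181702) - 31846*(-1/(99*(252 - 96)))) = -2 + (84421*(-1/181702) - 31846/(156*(-99))) = -2 + (-84421/181702 - 31846/(-15444)) = -2 + (-84421/181702 - 31846*(-1/15444)) = -2 + (-84421/181702 + 15923/7722) = -2 + 560335496/350775711 = -141215926/350775711 ≈ -0.40258)
1/(-248701 + T(18, U(22, 22))) + K = 1/(-248701 + (-20*22 + 18)) - 141215926/350775711 = 1/(-248701 + (-440 + 18)) - 141215926/350775711 = 1/(-248701 - 422) - 141215926/350775711 = 1/(-249123) - 141215926/350775711 = -1/249123 - 141215926/350775711 = -11726828636203/29128765817151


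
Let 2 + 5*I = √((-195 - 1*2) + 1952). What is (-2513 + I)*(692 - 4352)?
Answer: 9199044 - 2196*√195 ≈ 9.1684e+6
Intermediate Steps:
I = -⅖ + 3*√195/5 (I = -⅖ + √((-195 - 1*2) + 1952)/5 = -⅖ + √((-195 - 2) + 1952)/5 = -⅖ + √(-197 + 1952)/5 = -⅖ + √1755/5 = -⅖ + (3*√195)/5 = -⅖ + 3*√195/5 ≈ 7.9785)
(-2513 + I)*(692 - 4352) = (-2513 + (-⅖ + 3*√195/5))*(692 - 4352) = (-12567/5 + 3*√195/5)*(-3660) = 9199044 - 2196*√195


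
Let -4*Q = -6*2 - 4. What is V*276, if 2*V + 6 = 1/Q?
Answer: -1587/2 ≈ -793.50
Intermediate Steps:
Q = 4 (Q = -(-6*2 - 4)/4 = -(-12 - 4)/4 = -¼*(-16) = 4)
V = -23/8 (V = -3 + (½)/4 = -3 + (½)*(¼) = -3 + ⅛ = -23/8 ≈ -2.8750)
V*276 = -23/8*276 = -1587/2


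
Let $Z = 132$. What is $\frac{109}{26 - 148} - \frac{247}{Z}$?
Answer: $- \frac{22261}{8052} \approx -2.7647$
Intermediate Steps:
$\frac{109}{26 - 148} - \frac{247}{Z} = \frac{109}{26 - 148} - \frac{247}{132} = \frac{109}{-122} - \frac{247}{132} = 109 \left(- \frac{1}{122}\right) - \frac{247}{132} = - \frac{109}{122} - \frac{247}{132} = - \frac{22261}{8052}$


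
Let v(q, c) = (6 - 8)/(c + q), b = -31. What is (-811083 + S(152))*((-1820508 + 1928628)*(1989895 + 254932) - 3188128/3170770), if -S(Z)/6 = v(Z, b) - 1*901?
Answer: -7502395198907228363333016/38366317 ≈ -1.9555e+17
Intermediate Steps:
v(q, c) = -2/(c + q)
S(Z) = 5406 + 12/(-31 + Z) (S(Z) = -6*(-2/(-31 + Z) - 1*901) = -6*(-2/(-31 + Z) - 901) = -6*(-901 - 2/(-31 + Z)) = 5406 + 12/(-31 + Z))
(-811083 + S(152))*((-1820508 + 1928628)*(1989895 + 254932) - 3188128/3170770) = (-811083 + 6*(-27929 + 901*152)/(-31 + 152))*((-1820508 + 1928628)*(1989895 + 254932) - 3188128/3170770) = (-811083 + 6*(-27929 + 136952)/121)*(108120*2244827 - 3188128*1/3170770) = (-811083 + 6*(1/121)*109023)*(242710695240 - 1594064/1585385) = (-811083 + 654138/121)*(384789895571473336/1585385) = -97486905/121*384789895571473336/1585385 = -7502395198907228363333016/38366317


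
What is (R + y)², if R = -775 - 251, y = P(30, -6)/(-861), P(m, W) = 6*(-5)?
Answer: 86701980304/82369 ≈ 1.0526e+6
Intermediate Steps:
P(m, W) = -30
y = 10/287 (y = -30/(-861) = -30*(-1/861) = 10/287 ≈ 0.034843)
R = -1026
(R + y)² = (-1026 + 10/287)² = (-294452/287)² = 86701980304/82369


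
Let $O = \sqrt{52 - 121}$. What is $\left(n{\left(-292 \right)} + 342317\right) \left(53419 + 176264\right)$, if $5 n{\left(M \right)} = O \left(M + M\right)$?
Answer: $78624395511 - \frac{134134872 i \sqrt{69}}{5} \approx 7.8624 \cdot 10^{10} - 2.2284 \cdot 10^{8} i$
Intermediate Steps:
$O = i \sqrt{69}$ ($O = \sqrt{-69} = i \sqrt{69} \approx 8.3066 i$)
$n{\left(M \right)} = \frac{2 i M \sqrt{69}}{5}$ ($n{\left(M \right)} = \frac{i \sqrt{69} \left(M + M\right)}{5} = \frac{i \sqrt{69} \cdot 2 M}{5} = \frac{2 i M \sqrt{69}}{5}$)
$\left(n{\left(-292 \right)} + 342317\right) \left(53419 + 176264\right) = \left(\frac{2}{5} i \left(-292\right) \sqrt{69} + 342317\right) \left(53419 + 176264\right) = \left(- \frac{584 i \sqrt{69}}{5} + 342317\right) 229683 = \left(342317 - \frac{584 i \sqrt{69}}{5}\right) 229683 = 78624395511 - \frac{134134872 i \sqrt{69}}{5}$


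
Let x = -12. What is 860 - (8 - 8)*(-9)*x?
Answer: 860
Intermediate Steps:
860 - (8 - 8)*(-9)*x = 860 - (8 - 8)*(-9)*(-12) = 860 - 0*(-9)*(-12) = 860 - 0*(-12) = 860 - 1*0 = 860 + 0 = 860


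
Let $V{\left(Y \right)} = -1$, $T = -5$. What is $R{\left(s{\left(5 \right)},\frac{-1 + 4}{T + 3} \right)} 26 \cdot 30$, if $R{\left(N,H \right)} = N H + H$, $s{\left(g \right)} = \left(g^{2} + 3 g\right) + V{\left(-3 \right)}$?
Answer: $-46800$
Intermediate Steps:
$s{\left(g \right)} = -1 + g^{2} + 3 g$ ($s{\left(g \right)} = \left(g^{2} + 3 g\right) - 1 = -1 + g^{2} + 3 g$)
$R{\left(N,H \right)} = H + H N$ ($R{\left(N,H \right)} = H N + H = H + H N$)
$R{\left(s{\left(5 \right)},\frac{-1 + 4}{T + 3} \right)} 26 \cdot 30 = \frac{-1 + 4}{-5 + 3} \left(1 + \left(-1 + 5^{2} + 3 \cdot 5\right)\right) 26 \cdot 30 = \frac{3}{-2} \left(1 + \left(-1 + 25 + 15\right)\right) 26 \cdot 30 = 3 \left(- \frac{1}{2}\right) \left(1 + 39\right) 26 \cdot 30 = \left(- \frac{3}{2}\right) 40 \cdot 26 \cdot 30 = \left(-60\right) 26 \cdot 30 = \left(-1560\right) 30 = -46800$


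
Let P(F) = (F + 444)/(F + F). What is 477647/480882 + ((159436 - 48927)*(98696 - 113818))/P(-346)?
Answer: 39721300829467937/3366174 ≈ 1.1800e+10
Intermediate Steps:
P(F) = (444 + F)/(2*F) (P(F) = (444 + F)/((2*F)) = (444 + F)*(1/(2*F)) = (444 + F)/(2*F))
477647/480882 + ((159436 - 48927)*(98696 - 113818))/P(-346) = 477647/480882 + ((159436 - 48927)*(98696 - 113818))/(((½)*(444 - 346)/(-346))) = 477647*(1/480882) + (110509*(-15122))/(((½)*(-1/346)*98)) = 477647/480882 - 1671117098/(-49/346) = 477647/480882 - 1671117098*(-346/49) = 477647/480882 + 82600930844/7 = 39721300829467937/3366174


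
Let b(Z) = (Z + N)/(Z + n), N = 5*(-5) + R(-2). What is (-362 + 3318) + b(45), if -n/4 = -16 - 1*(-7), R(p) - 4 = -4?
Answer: 239456/81 ≈ 2956.2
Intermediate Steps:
R(p) = 0 (R(p) = 4 - 4 = 0)
n = 36 (n = -4*(-16 - 1*(-7)) = -4*(-16 + 7) = -4*(-9) = 36)
N = -25 (N = 5*(-5) + 0 = -25 + 0 = -25)
b(Z) = (-25 + Z)/(36 + Z) (b(Z) = (Z - 25)/(Z + 36) = (-25 + Z)/(36 + Z))
(-362 + 3318) + b(45) = (-362 + 3318) + (-25 + 45)/(36 + 45) = 2956 + 20/81 = 239456/81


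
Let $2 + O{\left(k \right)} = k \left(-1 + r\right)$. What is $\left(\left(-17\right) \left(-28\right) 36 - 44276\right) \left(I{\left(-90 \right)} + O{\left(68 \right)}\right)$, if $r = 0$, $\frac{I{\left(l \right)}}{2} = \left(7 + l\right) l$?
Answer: $-403571800$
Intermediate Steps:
$I{\left(l \right)} = 2 l \left(7 + l\right)$ ($I{\left(l \right)} = 2 \left(7 + l\right) l = 2 l \left(7 + l\right)$)
$O{\left(k \right)} = -2 - k$ ($O{\left(k \right)} = -2 + k \left(-1 + 0\right) = -2 + k \left(-1\right) = -2 - k$)
$\left(\left(-17\right) \left(-28\right) 36 - 44276\right) \left(I{\left(-90 \right)} + O{\left(68 \right)}\right) = \left(\left(-17\right) \left(-28\right) 36 - 44276\right) \left(2 \left(-90\right) \left(7 - 90\right) - 70\right) = \left(476 \cdot 36 - 44276\right) \left(2 \left(-90\right) \left(-83\right) - 70\right) = \left(17136 - 44276\right) \left(14940 - 70\right) = \left(-27140\right) 14870 = -403571800$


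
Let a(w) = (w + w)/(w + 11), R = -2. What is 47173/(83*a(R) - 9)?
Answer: -60651/59 ≈ -1028.0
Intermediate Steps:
a(w) = 2*w/(11 + w) (a(w) = (2*w)/(11 + w) = 2*w/(11 + w))
47173/(83*a(R) - 9) = 47173/(83*(2*(-2)/(11 - 2)) - 9) = 47173/(83*(2*(-2)/9) - 9) = 47173/(83*(2*(-2)*(⅑)) - 9) = 47173/(83*(-4/9) - 9) = 47173/(-332/9 - 9) = 47173/(-413/9) = 47173*(-9/413) = -60651/59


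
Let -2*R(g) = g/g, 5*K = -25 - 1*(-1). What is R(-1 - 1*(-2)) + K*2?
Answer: -101/10 ≈ -10.100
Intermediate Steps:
K = -24/5 (K = (-25 - 1*(-1))/5 = (-25 + 1)/5 = (⅕)*(-24) = -24/5 ≈ -4.8000)
R(g) = -½ (R(g) = -g/(2*g) = -½*1 = -½)
R(-1 - 1*(-2)) + K*2 = -½ - 24/5*2 = -½ - 48/5 = -101/10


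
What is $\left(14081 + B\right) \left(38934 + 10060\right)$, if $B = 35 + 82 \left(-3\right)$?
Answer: $679546780$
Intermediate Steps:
$B = -211$ ($B = 35 - 246 = -211$)
$\left(14081 + B\right) \left(38934 + 10060\right) = \left(14081 - 211\right) \left(38934 + 10060\right) = 13870 \cdot 48994 = 679546780$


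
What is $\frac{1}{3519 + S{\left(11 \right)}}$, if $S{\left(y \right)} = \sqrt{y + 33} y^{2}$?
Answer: $\frac{3519}{11739157} - \frac{242 \sqrt{11}}{11739157} \approx 0.00023139$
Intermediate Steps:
$S{\left(y \right)} = y^{2} \sqrt{33 + y}$ ($S{\left(y \right)} = \sqrt{33 + y} y^{2} = y^{2} \sqrt{33 + y}$)
$\frac{1}{3519 + S{\left(11 \right)}} = \frac{1}{3519 + 11^{2} \sqrt{33 + 11}} = \frac{1}{3519 + 121 \sqrt{44}} = \frac{1}{3519 + 121 \cdot 2 \sqrt{11}} = \frac{1}{3519 + 242 \sqrt{11}}$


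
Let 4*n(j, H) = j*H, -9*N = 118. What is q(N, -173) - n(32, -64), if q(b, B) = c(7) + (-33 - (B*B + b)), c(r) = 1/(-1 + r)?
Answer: -529861/18 ≈ -29437.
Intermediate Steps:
N = -118/9 (N = -1/9*118 = -118/9 ≈ -13.111)
n(j, H) = H*j/4 (n(j, H) = (j*H)/4 = (H*j)/4 = H*j/4)
q(b, B) = -197/6 - b - B**2 (q(b, B) = 1/(-1 + 7) + (-33 - (B*B + b)) = 1/6 + (-33 - (B**2 + b)) = 1/6 + (-33 - (b + B**2)) = 1/6 + (-33 + (-b - B**2)) = 1/6 + (-33 - b - B**2) = -197/6 - b - B**2)
q(N, -173) - n(32, -64) = (-197/6 - 1*(-118/9) - 1*(-173)**2) - (-64)*32/4 = (-197/6 + 118/9 - 1*29929) - 1*(-512) = (-197/6 + 118/9 - 29929) + 512 = -539077/18 + 512 = -529861/18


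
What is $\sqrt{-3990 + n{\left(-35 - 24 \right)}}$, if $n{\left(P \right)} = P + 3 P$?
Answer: $i \sqrt{4226} \approx 65.008 i$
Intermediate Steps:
$n{\left(P \right)} = 4 P$
$\sqrt{-3990 + n{\left(-35 - 24 \right)}} = \sqrt{-3990 + 4 \left(-35 - 24\right)} = \sqrt{-3990 + 4 \left(-59\right)} = \sqrt{-3990 - 236} = \sqrt{-4226} = i \sqrt{4226}$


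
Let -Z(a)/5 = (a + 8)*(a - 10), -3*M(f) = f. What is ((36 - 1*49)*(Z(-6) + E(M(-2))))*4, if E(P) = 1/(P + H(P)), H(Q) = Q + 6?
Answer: -91598/11 ≈ -8327.1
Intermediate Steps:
M(f) = -f/3
H(Q) = 6 + Q
Z(a) = -5*(-10 + a)*(8 + a) (Z(a) = -5*(a + 8)*(a - 10) = -5*(8 + a)*(-10 + a) = -5*(-10 + a)*(8 + a))
E(P) = 1/(6 + 2*P) (E(P) = 1/(P + (6 + P)) = 1/(6 + 2*P))
((36 - 1*49)*(Z(-6) + E(M(-2))))*4 = ((36 - 1*49)*((400 - 5*(-6)² + 10*(-6)) + 1/(2*(3 - ⅓*(-2)))))*4 = ((36 - 49)*((400 - 5*36 - 60) + 1/(2*(3 + ⅔))))*4 = -13*((400 - 180 - 60) + 1/(2*(11/3)))*4 = -13*(160 + (½)*(3/11))*4 = -13*(160 + 3/22)*4 = -13*3523/22*4 = -45799/22*4 = -91598/11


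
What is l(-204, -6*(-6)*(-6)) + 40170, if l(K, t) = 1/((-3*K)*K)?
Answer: 5015144159/124848 ≈ 40170.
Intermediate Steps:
l(K, t) = -1/(3*K²) (l(K, t) = 1/(-3*K²) = -1/(3*K²))
l(-204, -6*(-6)*(-6)) + 40170 = -⅓/(-204)² + 40170 = -⅓*1/41616 + 40170 = -1/124848 + 40170 = 5015144159/124848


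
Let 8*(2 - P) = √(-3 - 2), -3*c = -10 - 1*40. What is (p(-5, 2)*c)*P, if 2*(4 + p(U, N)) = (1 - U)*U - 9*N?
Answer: -2800/3 + 175*I*√5/3 ≈ -933.33 + 130.44*I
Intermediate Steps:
p(U, N) = -4 - 9*N/2 + U*(1 - U)/2 (p(U, N) = -4 + ((1 - U)*U - 9*N)/2 = -4 + (U*(1 - U) - 9*N)/2 = -4 + (-9*N + U*(1 - U))/2 = -4 + (-9*N/2 + U*(1 - U)/2) = -4 - 9*N/2 + U*(1 - U)/2)
c = 50/3 (c = -(-10 - 1*40)/3 = -(-10 - 40)/3 = -⅓*(-50) = 50/3 ≈ 16.667)
P = 2 - I*√5/8 (P = 2 - √(-3 - 2)/8 = 2 - I*√5/8 ≈ 2.0 - 0.27951*I)
(p(-5, 2)*c)*P = ((-4 + (½)*(-5) - 9/2*2 - ½*(-5)²)*(50/3))*(2 - I*√5/8) = ((-4 - 5/2 - 9 - ½*25)*(50/3))*(2 - I*√5/8) = ((-4 - 5/2 - 9 - 25/2)*(50/3))*(2 - I*√5/8) = (-28*50/3)*(2 - I*√5/8) = -1400*(2 - I*√5/8)/3 = -2800/3 + 175*I*√5/3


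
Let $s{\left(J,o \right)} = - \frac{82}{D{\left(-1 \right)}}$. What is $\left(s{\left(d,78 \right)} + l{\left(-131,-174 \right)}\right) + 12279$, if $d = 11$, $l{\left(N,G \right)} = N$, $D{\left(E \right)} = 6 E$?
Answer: $\frac{36485}{3} \approx 12162.0$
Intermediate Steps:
$s{\left(J,o \right)} = \frac{41}{3}$ ($s{\left(J,o \right)} = - \frac{82}{6 \left(-1\right)} = - \frac{82}{-6} = \left(-82\right) \left(- \frac{1}{6}\right) = \frac{41}{3}$)
$\left(s{\left(d,78 \right)} + l{\left(-131,-174 \right)}\right) + 12279 = \left(\frac{41}{3} - 131\right) + 12279 = - \frac{352}{3} + 12279 = \frac{36485}{3}$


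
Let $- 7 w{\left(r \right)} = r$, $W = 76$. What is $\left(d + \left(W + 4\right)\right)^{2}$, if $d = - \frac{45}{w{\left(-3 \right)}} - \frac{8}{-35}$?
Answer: $\frac{751689}{1225} \approx 613.62$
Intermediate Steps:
$w{\left(r \right)} = - \frac{r}{7}$
$d = - \frac{3667}{35}$ ($d = - \frac{45}{\left(- \frac{1}{7}\right) \left(-3\right)} - \frac{8}{-35} = - \frac{45}{\frac{3}{7}} - - \frac{8}{35} = \left(-45\right) \frac{7}{3} + \frac{8}{35} = -105 + \frac{8}{35} = - \frac{3667}{35} \approx -104.77$)
$\left(d + \left(W + 4\right)\right)^{2} = \left(- \frac{3667}{35} + \left(76 + 4\right)\right)^{2} = \left(- \frac{3667}{35} + 80\right)^{2} = \left(- \frac{867}{35}\right)^{2} = \frac{751689}{1225}$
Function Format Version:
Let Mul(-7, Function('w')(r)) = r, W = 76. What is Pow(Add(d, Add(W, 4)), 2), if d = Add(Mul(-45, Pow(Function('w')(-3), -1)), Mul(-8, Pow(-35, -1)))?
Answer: Rational(751689, 1225) ≈ 613.62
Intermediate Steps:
Function('w')(r) = Mul(Rational(-1, 7), r)
d = Rational(-3667, 35) (d = Add(Mul(-45, Pow(Mul(Rational(-1, 7), -3), -1)), Mul(-8, Pow(-35, -1))) = Add(Mul(-45, Pow(Rational(3, 7), -1)), Mul(-8, Rational(-1, 35))) = Add(Mul(-45, Rational(7, 3)), Rational(8, 35)) = Add(-105, Rational(8, 35)) = Rational(-3667, 35) ≈ -104.77)
Pow(Add(d, Add(W, 4)), 2) = Pow(Add(Rational(-3667, 35), Add(76, 4)), 2) = Pow(Add(Rational(-3667, 35), 80), 2) = Pow(Rational(-867, 35), 2) = Rational(751689, 1225)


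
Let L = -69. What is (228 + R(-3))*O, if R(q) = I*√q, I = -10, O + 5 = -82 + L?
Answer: -35568 + 1560*I*√3 ≈ -35568.0 + 2702.0*I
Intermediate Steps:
O = -156 (O = -5 + (-82 - 69) = -5 - 151 = -156)
R(q) = -10*√q
(228 + R(-3))*O = (228 - 10*I*√3)*(-156) = -35568 + 1560*I*√3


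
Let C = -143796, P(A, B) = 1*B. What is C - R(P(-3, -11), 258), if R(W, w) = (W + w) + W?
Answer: -144032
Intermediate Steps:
P(A, B) = B
R(W, w) = w + 2*W
C - R(P(-3, -11), 258) = -143796 - (258 + 2*(-11)) = -143796 - (258 - 22) = -143796 - 1*236 = -143796 - 236 = -144032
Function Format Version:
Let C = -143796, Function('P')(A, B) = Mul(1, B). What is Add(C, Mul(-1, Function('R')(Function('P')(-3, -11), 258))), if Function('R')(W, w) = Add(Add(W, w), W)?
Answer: -144032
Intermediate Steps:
Function('P')(A, B) = B
Function('R')(W, w) = Add(w, Mul(2, W))
Add(C, Mul(-1, Function('R')(Function('P')(-3, -11), 258))) = Add(-143796, Mul(-1, Add(258, Mul(2, -11)))) = Add(-143796, Mul(-1, Add(258, -22))) = Add(-143796, Mul(-1, 236)) = Add(-143796, -236) = -144032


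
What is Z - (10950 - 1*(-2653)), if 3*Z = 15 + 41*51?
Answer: -12901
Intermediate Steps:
Z = 702 (Z = (15 + 41*51)/3 = (15 + 2091)/3 = (1/3)*2106 = 702)
Z - (10950 - 1*(-2653)) = 702 - (10950 - 1*(-2653)) = 702 - (10950 + 2653) = 702 - 1*13603 = 702 - 13603 = -12901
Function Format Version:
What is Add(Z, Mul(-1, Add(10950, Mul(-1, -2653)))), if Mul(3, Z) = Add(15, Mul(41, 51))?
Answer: -12901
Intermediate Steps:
Z = 702 (Z = Mul(Rational(1, 3), Add(15, Mul(41, 51))) = Mul(Rational(1, 3), Add(15, 2091)) = Mul(Rational(1, 3), 2106) = 702)
Add(Z, Mul(-1, Add(10950, Mul(-1, -2653)))) = Add(702, Mul(-1, Add(10950, Mul(-1, -2653)))) = Add(702, Mul(-1, Add(10950, 2653))) = Add(702, Mul(-1, 13603)) = Add(702, -13603) = -12901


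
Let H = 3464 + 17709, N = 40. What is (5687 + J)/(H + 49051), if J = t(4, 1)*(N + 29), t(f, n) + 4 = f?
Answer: 517/6384 ≈ 0.080984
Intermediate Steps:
t(f, n) = -4 + f
J = 0 (J = (-4 + 4)*(40 + 29) = 0*69 = 0)
H = 21173
(5687 + J)/(H + 49051) = (5687 + 0)/(21173 + 49051) = 5687/70224 = 5687*(1/70224) = 517/6384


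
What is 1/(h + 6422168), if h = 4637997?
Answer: 1/11060165 ≈ 9.0415e-8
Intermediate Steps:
1/(h + 6422168) = 1/(4637997 + 6422168) = 1/11060165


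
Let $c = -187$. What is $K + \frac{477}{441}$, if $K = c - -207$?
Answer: $\frac{1033}{49} \approx 21.082$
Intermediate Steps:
$K = 20$ ($K = -187 - -207 = -187 + 207 = 20$)
$K + \frac{477}{441} = 20 + \frac{477}{441} = 20 + 477 \cdot \frac{1}{441} = 20 + \frac{53}{49} = \frac{1033}{49}$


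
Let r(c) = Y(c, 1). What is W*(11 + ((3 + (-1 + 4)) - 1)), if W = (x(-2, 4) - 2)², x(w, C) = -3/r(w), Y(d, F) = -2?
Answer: 4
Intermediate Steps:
r(c) = -2
x(w, C) = 3/2 (x(w, C) = -3/(-2) = -3*(-½) = 3/2)
W = ¼ (W = (3/2 - 2)² = (-½)² = ¼ ≈ 0.25000)
W*(11 + ((3 + (-1 + 4)) - 1)) = (11 + ((3 + (-1 + 4)) - 1))/4 = (11 + ((3 + 3) - 1))/4 = (11 + (6 - 1))/4 = (11 + 5)/4 = (¼)*16 = 4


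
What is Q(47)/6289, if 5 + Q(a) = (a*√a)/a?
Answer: -5/6289 + √47/6289 ≈ 0.00029506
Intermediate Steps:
Q(a) = -5 + √a (Q(a) = -5 + (a*√a)/a = -5 + a^(3/2)/a = -5 + √a)
Q(47)/6289 = (-5 + √47)/6289 = (-5 + √47)*(1/6289) = -5/6289 + √47/6289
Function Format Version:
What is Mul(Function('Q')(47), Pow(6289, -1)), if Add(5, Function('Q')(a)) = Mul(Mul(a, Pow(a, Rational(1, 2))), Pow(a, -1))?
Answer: Add(Rational(-5, 6289), Mul(Rational(1, 6289), Pow(47, Rational(1, 2)))) ≈ 0.00029506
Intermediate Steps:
Function('Q')(a) = Add(-5, Pow(a, Rational(1, 2))) (Function('Q')(a) = Add(-5, Mul(Mul(a, Pow(a, Rational(1, 2))), Pow(a, -1))) = Add(-5, Mul(Pow(a, Rational(3, 2)), Pow(a, -1))) = Add(-5, Pow(a, Rational(1, 2))))
Mul(Function('Q')(47), Pow(6289, -1)) = Mul(Add(-5, Pow(47, Rational(1, 2))), Pow(6289, -1)) = Mul(Add(-5, Pow(47, Rational(1, 2))), Rational(1, 6289)) = Add(Rational(-5, 6289), Mul(Rational(1, 6289), Pow(47, Rational(1, 2))))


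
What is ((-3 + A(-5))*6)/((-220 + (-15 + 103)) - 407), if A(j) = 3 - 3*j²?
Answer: 450/539 ≈ 0.83488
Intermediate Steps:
((-3 + A(-5))*6)/((-220 + (-15 + 103)) - 407) = ((-3 + (3 - 3*(-5)²))*6)/((-220 + (-15 + 103)) - 407) = ((-3 + (3 - 3*25))*6)/((-220 + 88) - 407) = ((-3 + (3 - 75))*6)/(-132 - 407) = ((-3 - 72)*6)/(-539) = -75*6*(-1/539) = -450*(-1/539) = 450/539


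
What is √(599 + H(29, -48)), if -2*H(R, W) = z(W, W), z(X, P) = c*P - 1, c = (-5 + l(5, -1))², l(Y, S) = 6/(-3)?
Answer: √7102/2 ≈ 42.137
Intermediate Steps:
l(Y, S) = -2 (l(Y, S) = 6*(-⅓) = -2)
c = 49 (c = (-5 - 2)² = (-7)² = 49)
z(X, P) = -1 + 49*P (z(X, P) = 49*P - 1 = -1 + 49*P)
H(R, W) = ½ - 49*W/2 (H(R, W) = -(-1 + 49*W)/2 = ½ - 49*W/2)
√(599 + H(29, -48)) = √(599 + (½ - 49/2*(-48))) = √(599 + (½ + 1176)) = √(599 + 2353/2) = √(3551/2) = √7102/2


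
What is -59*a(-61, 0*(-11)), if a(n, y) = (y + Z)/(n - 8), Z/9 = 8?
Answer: 1416/23 ≈ 61.565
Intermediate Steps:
Z = 72 (Z = 9*8 = 72)
a(n, y) = (72 + y)/(-8 + n) (a(n, y) = (y + 72)/(n - 8) = (72 + y)/(-8 + n))
-59*a(-61, 0*(-11)) = -59*(72 + 0*(-11))/(-8 - 61) = -59*(72 + 0)/(-69) = -(-59)*72/69 = -59*(-24/23) = 1416/23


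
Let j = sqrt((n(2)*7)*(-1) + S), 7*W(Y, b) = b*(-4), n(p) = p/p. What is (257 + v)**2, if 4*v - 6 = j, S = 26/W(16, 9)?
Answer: (6204 + I*sqrt(434))**2/576 ≈ 66822.0 + 448.77*I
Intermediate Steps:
n(p) = 1
W(Y, b) = -4*b/7 (W(Y, b) = (b*(-4))/7 = (-4*b)/7 = -4*b/7)
S = -91/18 (S = 26/((-4/7*9)) = 26/(-36/7) = 26*(-7/36) = -91/18 ≈ -5.0556)
j = I*sqrt(434)/6 (j = sqrt((1*7)*(-1) - 91/18) = sqrt(7*(-1) - 91/18) = sqrt(-7 - 91/18) = sqrt(-217/18) = I*sqrt(434)/6 ≈ 3.4721*I)
v = 3/2 + I*sqrt(434)/24 (v = 3/2 + (I*sqrt(434)/6)/4 = 3/2 + I*sqrt(434)/24 ≈ 1.5 + 0.86803*I)
(257 + v)**2 = (257 + (3/2 + I*sqrt(434)/24))**2 = (517/2 + I*sqrt(434)/24)**2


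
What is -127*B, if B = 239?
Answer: -30353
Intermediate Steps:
-127*B = -127*239 = -30353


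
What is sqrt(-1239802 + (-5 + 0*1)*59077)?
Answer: I*sqrt(1535187) ≈ 1239.0*I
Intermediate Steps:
sqrt(-1239802 + (-5 + 0*1)*59077) = sqrt(-1239802 + (-5 + 0)*59077) = sqrt(-1239802 - 5*59077) = sqrt(-1239802 - 295385) = sqrt(-1535187) = I*sqrt(1535187)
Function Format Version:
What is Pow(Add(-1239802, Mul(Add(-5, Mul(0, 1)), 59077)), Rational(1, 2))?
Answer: Mul(I, Pow(1535187, Rational(1, 2))) ≈ Mul(1239.0, I)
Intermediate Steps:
Pow(Add(-1239802, Mul(Add(-5, Mul(0, 1)), 59077)), Rational(1, 2)) = Pow(Add(-1239802, Mul(Add(-5, 0), 59077)), Rational(1, 2)) = Pow(Add(-1239802, Mul(-5, 59077)), Rational(1, 2)) = Pow(Add(-1239802, -295385), Rational(1, 2)) = Pow(-1535187, Rational(1, 2)) = Mul(I, Pow(1535187, Rational(1, 2)))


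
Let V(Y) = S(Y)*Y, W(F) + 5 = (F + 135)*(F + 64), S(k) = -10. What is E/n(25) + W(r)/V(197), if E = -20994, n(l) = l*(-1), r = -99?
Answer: 8277961/9850 ≈ 840.40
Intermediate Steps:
W(F) = -5 + (64 + F)*(135 + F) (W(F) = -5 + (F + 135)*(F + 64) = -5 + (135 + F)*(64 + F) = -5 + (64 + F)*(135 + F))
n(l) = -l
V(Y) = -10*Y
E/n(25) + W(r)/V(197) = -20994/((-1*25)) + (8635 + (-99)² + 199*(-99))/((-10*197)) = -20994/(-25) + (8635 + 9801 - 19701)/(-1970) = -20994*(-1/25) - 1265*(-1/1970) = 20994/25 + 253/394 = 8277961/9850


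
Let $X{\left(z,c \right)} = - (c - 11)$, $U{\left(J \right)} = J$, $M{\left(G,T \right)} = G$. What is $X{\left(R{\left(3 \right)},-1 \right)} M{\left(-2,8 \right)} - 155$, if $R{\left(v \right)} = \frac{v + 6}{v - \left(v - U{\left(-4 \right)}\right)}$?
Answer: $-179$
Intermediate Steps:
$R{\left(v \right)} = - \frac{3}{2} - \frac{v}{4}$ ($R{\left(v \right)} = \frac{v + 6}{v - \left(4 + v\right)} = \frac{6 + v}{-4} = \left(6 + v\right) \left(- \frac{1}{4}\right) = - \frac{3}{2} - \frac{v}{4}$)
$X{\left(z,c \right)} = 11 - c$ ($X{\left(z,c \right)} = - (-11 + c) = 11 - c$)
$X{\left(R{\left(3 \right)},-1 \right)} M{\left(-2,8 \right)} - 155 = \left(11 - -1\right) \left(-2\right) - 155 = \left(11 + 1\right) \left(-2\right) - 155 = 12 \left(-2\right) - 155 = -24 - 155 = -179$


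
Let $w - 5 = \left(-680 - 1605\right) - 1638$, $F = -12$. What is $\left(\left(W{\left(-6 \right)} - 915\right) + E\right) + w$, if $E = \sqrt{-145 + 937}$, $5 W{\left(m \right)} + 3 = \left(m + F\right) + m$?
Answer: $- \frac{24192}{5} + 6 \sqrt{22} \approx -4810.3$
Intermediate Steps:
$w = -3918$ ($w = 5 - 3923 = -3918$)
$W{\left(m \right)} = -3 + \frac{2 m}{5}$ ($W{\left(m \right)} = - \frac{3}{5} + \frac{\left(m - 12\right) + m}{5} = - \frac{3}{5} + \frac{\left(-12 + m\right) + m}{5} = - \frac{3}{5} + \frac{-12 + 2 m}{5} = - \frac{3}{5} + \left(- \frac{12}{5} + \frac{2 m}{5}\right) = -3 + \frac{2 m}{5}$)
$E = 6 \sqrt{22}$ ($E = \sqrt{792} = 6 \sqrt{22} \approx 28.142$)
$\left(\left(W{\left(-6 \right)} - 915\right) + E\right) + w = \left(\left(\left(-3 + \frac{2}{5} \left(-6\right)\right) - 915\right) + 6 \sqrt{22}\right) - 3918 = \left(\left(\left(-3 - \frac{12}{5}\right) - 915\right) + 6 \sqrt{22}\right) - 3918 = \left(\left(- \frac{27}{5} - 915\right) + 6 \sqrt{22}\right) - 3918 = \left(- \frac{4602}{5} + 6 \sqrt{22}\right) - 3918 = - \frac{24192}{5} + 6 \sqrt{22}$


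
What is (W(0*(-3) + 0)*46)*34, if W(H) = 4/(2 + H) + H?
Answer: 3128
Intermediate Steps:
W(H) = H + 4/(2 + H)
(W(0*(-3) + 0)*46)*34 = (((4 + (0*(-3) + 0)² + 2*(0*(-3) + 0))/(2 + (0*(-3) + 0)))*46)*34 = (((4 + (0 + 0)² + 2*(0 + 0))/(2 + (0 + 0)))*46)*34 = (((4 + 0² + 2*0)/(2 + 0))*46)*34 = (((4 + 0 + 0)/2)*46)*34 = (((½)*4)*46)*34 = (2*46)*34 = 92*34 = 3128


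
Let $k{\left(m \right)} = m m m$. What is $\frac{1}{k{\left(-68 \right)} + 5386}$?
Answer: $- \frac{1}{309046} \approx -3.2358 \cdot 10^{-6}$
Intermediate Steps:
$k{\left(m \right)} = m^{3}$ ($k{\left(m \right)} = m^{2} m = m^{3}$)
$\frac{1}{k{\left(-68 \right)} + 5386} = \frac{1}{\left(-68\right)^{3} + 5386} = \frac{1}{-314432 + 5386} = \frac{1}{-309046} = - \frac{1}{309046}$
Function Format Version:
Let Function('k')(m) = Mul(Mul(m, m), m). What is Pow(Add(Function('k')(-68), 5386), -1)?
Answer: Rational(-1, 309046) ≈ -3.2358e-6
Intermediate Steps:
Function('k')(m) = Pow(m, 3) (Function('k')(m) = Mul(Pow(m, 2), m) = Pow(m, 3))
Pow(Add(Function('k')(-68), 5386), -1) = Pow(Add(Pow(-68, 3), 5386), -1) = Pow(Add(-314432, 5386), -1) = Pow(-309046, -1) = Rational(-1, 309046)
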